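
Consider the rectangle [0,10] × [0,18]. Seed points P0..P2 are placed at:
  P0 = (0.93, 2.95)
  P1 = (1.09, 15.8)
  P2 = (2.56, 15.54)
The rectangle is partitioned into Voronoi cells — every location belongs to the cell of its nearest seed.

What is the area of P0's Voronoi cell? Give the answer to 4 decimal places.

Area of P0's cell: 88.2061

1. box [0,10]×[0,18]: [(0, 0) (10, 0) (10, 18) (0, 18)]
2. ⊥bis P0·P1 via (1.01,9.375): [(0, 9.3876) (0, 0) (10, 0) (10, 9.2631)]  |A|=93.2532
3. ⊥bis P0·P2 via (1.745,9.245): [(0.7123, 9.3787) (0, 9.3876) (0, 0) (10, 0) (10, 8.1762)]  |A|=88.2061
4. canonical 5-gon: [(0.7123, 9.3787) (0, 9.3876) (0, 0) (10, 0) (10, 8.1762)]
5. shoelace: 88.2061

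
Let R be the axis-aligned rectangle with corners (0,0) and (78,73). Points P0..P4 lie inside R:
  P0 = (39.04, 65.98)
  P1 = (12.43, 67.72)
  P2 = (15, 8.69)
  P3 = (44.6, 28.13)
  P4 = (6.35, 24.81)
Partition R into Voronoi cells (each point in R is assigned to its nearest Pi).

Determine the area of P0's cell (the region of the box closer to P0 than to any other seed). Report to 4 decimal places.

Area of P0's cell: 1293.8468

1. box [0,78]×[0,73]: [(0, 0) (78, 0) (78, 73) (0, 73)]
2. ⊥bis P0·P1 via (25.735,66.85): [(21.3637, 0) (78, 0) (78, 73) (26.1371, 73)]  |A|=3960.2175
3. ⊥bis P0·P2 via (27.02,37.335): [(23.8909, 38.648) (78, 15.9428) (78, 73) (26.1371, 73)]  |A|=2434.4525
4. ⊥bis P0·P3 via (41.82,47.055): [(24.2721, 44.4773) (78, 52.3697) (78, 73) (26.1371, 73)]  |A|=1293.8468
5. ⊥bis P0·P4 via (22.695,45.395): [(24.2721, 44.4773) (78, 52.3697) (78, 73) (26.1371, 73)]  |A|=1293.8468
6. canonical 4-gon: [(24.2721, 44.4773) (78, 52.3697) (78, 73) (26.1371, 73)]
7. shoelace: 1293.8468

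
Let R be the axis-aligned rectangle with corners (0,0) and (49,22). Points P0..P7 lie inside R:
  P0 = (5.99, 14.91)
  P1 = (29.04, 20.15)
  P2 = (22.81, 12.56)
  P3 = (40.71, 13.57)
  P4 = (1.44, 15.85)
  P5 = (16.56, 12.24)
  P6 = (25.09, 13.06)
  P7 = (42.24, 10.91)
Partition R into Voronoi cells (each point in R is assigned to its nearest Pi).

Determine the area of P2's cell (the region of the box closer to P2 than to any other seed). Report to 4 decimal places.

1. box [0,49]×[0,22]: [(0, 0) (49, 0) (49, 22) (0, 22)]
2. ⊥bis P2·P0 via (14.4,13.735): [(12.481, 0) (49, 0) (49, 22) (15.5547, 22)]  |A|=769.6066
3. ⊥bis P2·P1 via (25.925,16.355): [(12.481, 0) (45.8503, 0) (19.0477, 22) (15.5547, 22)]  |A|=405.4844
4. ⊥bis P2·P3 via (31.76,13.065): [(12.481, 0) (32.4972, 0) (31.8487, 11.4927) (19.0477, 22) (15.5547, 22)]  |A|=328.7528
5. ⊥bis P2·P4 via (12.125,14.205): [(12.481, 0) (32.4972, 0) (31.8487, 11.4927) (19.0477, 22) (15.5547, 22)]  |A|=328.7528
6. ⊥bis P2·P5 via (19.685,12.4): [(20.3199, 0) (32.4972, 0) (31.8487, 11.4927) (19.1999, 21.8751)]  |A|=202.5083
7. ⊥bis P2·P6 via (23.95,12.81): [(20.3199, 0) (26.7592, 0) (22.5684, 19.1102) (19.1999, 21.8751)]  |A|=96.8232
8. ⊥bis P2·P7 via (32.525,11.735): [(20.3199, 0) (26.7592, 0) (22.5684, 19.1102) (19.1999, 21.8751)]  |A|=96.8232
9. canonical 4-gon: [(20.3199, 0) (26.7592, 0) (22.5684, 19.1102) (19.1999, 21.8751)]
10. shoelace: 96.8232

Area of P2's cell: 96.8232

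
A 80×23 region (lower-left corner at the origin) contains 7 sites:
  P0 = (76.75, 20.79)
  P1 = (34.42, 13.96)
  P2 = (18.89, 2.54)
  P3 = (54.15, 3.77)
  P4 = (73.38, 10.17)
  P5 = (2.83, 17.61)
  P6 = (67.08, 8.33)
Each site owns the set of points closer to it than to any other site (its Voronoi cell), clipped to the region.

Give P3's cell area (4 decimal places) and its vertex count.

1. box [0,80]×[0,23]: [(0, 0) (80, 0) (80, 23) (0, 23)]
2. ⊥bis P3·P0 via (65.45,12.28): [(0, 0) (74.698, 0) (57.3768, 23) (0, 23)]  |A|=1518.8606
3. ⊥bis P3·P1 via (44.285,8.865): [(39.7065, 0) (74.698, 0) (57.3768, 23) (51.5853, 23)]  |A|=469.0048
4. ⊥bis P3·P2 via (36.52,3.155): [(39.7065, 0) (74.698, 0) (57.3768, 23) (51.5853, 23)]  |A|=469.0048
5. ⊥bis P3·P4 via (63.765,6.97): [(39.7065, 0) (66.0847, 0) (59.264, 20.4941) (57.3768, 23) (51.5853, 23)]  |A|=380.7437
6. ⊥bis P3·P5 via (28.49,10.69): [(39.7065, 0) (66.0847, 0) (59.264, 20.4941) (57.3768, 23) (51.5853, 23)]  |A|=380.7437
7. ⊥bis P3·P6 via (60.615,6.05): [(39.7065, 0) (62.7486, 0) (54.6373, 23) (51.5853, 23)]  |A|=300.0822
8. canonical 4-gon: [(39.7065, 0) (62.7486, 0) (54.6373, 23) (51.5853, 23)]
9. shoelace: 300.0822

Area of P3's cell: 300.0822 (4 vertices)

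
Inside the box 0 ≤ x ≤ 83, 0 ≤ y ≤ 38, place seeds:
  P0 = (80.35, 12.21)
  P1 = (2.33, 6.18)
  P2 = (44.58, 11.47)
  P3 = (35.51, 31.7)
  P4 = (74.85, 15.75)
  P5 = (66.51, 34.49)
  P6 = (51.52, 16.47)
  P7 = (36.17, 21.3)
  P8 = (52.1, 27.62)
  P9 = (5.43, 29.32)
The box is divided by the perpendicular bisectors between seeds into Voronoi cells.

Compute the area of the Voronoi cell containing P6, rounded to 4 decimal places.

Area of P6's cell: 277.8674

1. box [0,83]×[0,38]: [(0, 0) (83, 0) (83, 38) (0, 38)]
2. ⊥bis P6·P0 via (65.935,14.34): [(0, 0) (63.8161, 0) (69.4311, 38) (0, 38)]  |A|=2531.6958
3. ⊥bis P6·P1 via (26.925,11.325): [(29.2941, 0) (63.8161, 0) (69.4311, 38) (21.3449, 38)]  |A|=1569.5558
4. ⊥bis P6·P2 via (48.05,13.97): [(58.1148, 0) (63.8161, 0) (69.4311, 38) (30.7373, 38)]  |A|=843.5048
5. ⊥bis P6·P3 via (43.515,24.085): [(41.9488, 22.4385) (58.1148, 0) (63.8161, 0) (69.4311, 38) (56.7521, 38)]  |A|=641.091
6. ⊥bis P6·P4 via (63.185,16.11): [(41.9488, 22.4385) (58.1148, 0) (62.6878, 0) (63.8606, 38) (56.7521, 38)]  |A|=513.8144
7. ⊥bis P6·P5 via (59.015,25.48): [(51.103, 32.0616) (41.9488, 22.4385) (58.1148, 0) (62.6878, 0) (63.3626, 21.8635)]  |A|=391.2552
8. ⊥bis P6·P7 via (43.845,18.885): [(51.103, 32.0616) (46.453, 27.1735) (44.0468, 19.5264) (58.1148, 0) (62.6878, 0) (63.3626, 21.8635)]  |A|=379.7295
9. ⊥bis P6·P8 via (51.81,22.045): [(44.9516, 22.4018) (44.0468, 19.5264) (58.1148, 0) (62.6878, 0) (63.3496, 21.4447)]  |A|=277.8674
10. ⊥bis P6·P9 via (28.475,22.895): [(44.9516, 22.4018) (44.0468, 19.5264) (58.1148, 0) (62.6878, 0) (63.3496, 21.4447)]  |A|=277.8674
11. canonical 5-gon: [(44.9516, 22.4018) (44.0468, 19.5264) (58.1148, 0) (62.6878, 0) (63.3496, 21.4447)]
12. shoelace: 277.8674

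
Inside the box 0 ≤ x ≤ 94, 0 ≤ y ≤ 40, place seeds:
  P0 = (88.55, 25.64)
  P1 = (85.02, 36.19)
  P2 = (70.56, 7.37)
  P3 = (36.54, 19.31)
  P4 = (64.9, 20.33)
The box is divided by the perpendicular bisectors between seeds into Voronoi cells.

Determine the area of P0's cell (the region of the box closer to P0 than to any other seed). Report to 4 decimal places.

Area of P0's cell: 339.7064

1. box [0,94]×[0,40]: [(0, 0) (94, 0) (94, 40) (0, 40)]
2. ⊥bis P0·P1 via (86.785,30.915): [(0, 1.877) (0, 0) (94, 0) (94, 33.3291)]  |A|=1654.6869
3. ⊥bis P0·P2 via (79.555,16.505): [(70.466, 25.4547) (94, 2.2814) (94, 33.3291)]  |A|=365.3388
4. ⊥bis P0·P3 via (62.545,22.475): [(70.466, 25.4547) (94, 2.2814) (94, 33.3291)]  |A|=365.3388
5. ⊥bis P0·P4 via (76.725,22.985): [(75.7719, 27.23) (77.7896, 18.2433) (94, 2.2814) (94, 33.3291)]  |A|=339.7064
6. canonical 4-gon: [(75.7719, 27.23) (77.7896, 18.2433) (94, 2.2814) (94, 33.3291)]
7. shoelace: 339.7064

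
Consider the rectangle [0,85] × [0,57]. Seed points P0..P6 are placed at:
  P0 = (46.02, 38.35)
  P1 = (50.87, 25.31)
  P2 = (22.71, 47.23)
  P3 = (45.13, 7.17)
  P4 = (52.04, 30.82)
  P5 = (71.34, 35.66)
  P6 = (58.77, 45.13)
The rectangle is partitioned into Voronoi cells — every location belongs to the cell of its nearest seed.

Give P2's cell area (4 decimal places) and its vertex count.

1. box [0,85]×[0,57]: [(0, 0) (85, 0) (85, 57) (0, 57)]
2. ⊥bis P2·P0 via (34.365,42.79): [(0, 0) (18.064, 0) (39.7783, 57) (0, 57)]  |A|=1648.5079
3. ⊥bis P2·P1 via (36.79,36.27): [(0, 0) (8.5571, 0) (27.1762, 23.9194) (39.7783, 57) (0, 57)]  |A|=1534.8074
4. ⊥bis P2·P3 via (33.92,27.2): [(0, 8.2163) (26.4953, 23.0447) (27.1762, 23.9194) (39.7783, 57) (0, 57)]  |A|=1327.3627
5. ⊥bis P2·P4 via (37.375,39.025): [(0, 8.2163) (26.4953, 23.0447) (27.1762, 23.9194) (39.7783, 57) (0, 57)]  |A|=1327.3627
6. ⊥bis P2·P5 via (47.025,41.445): [(0, 8.2163) (26.4953, 23.0447) (27.1762, 23.9194) (39.7783, 57) (0, 57)]  |A|=1327.3627
7. ⊥bis P2·P6 via (40.74,46.18): [(0, 8.2163) (26.4953, 23.0447) (27.1762, 23.9194) (39.7783, 57) (0, 57)]  |A|=1327.3627
8. canonical 5-gon: [(0, 8.2163) (26.4953, 23.0447) (27.1762, 23.9194) (39.7783, 57) (0, 57)]
9. shoelace: 1327.3627

Area of P2's cell: 1327.3627 (5 vertices)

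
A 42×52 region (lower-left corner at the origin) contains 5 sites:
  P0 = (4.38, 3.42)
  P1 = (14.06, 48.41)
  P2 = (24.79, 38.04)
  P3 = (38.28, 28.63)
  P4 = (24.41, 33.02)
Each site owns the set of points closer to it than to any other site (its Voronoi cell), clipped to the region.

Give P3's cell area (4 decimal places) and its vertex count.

1. box [0,42]×[0,52]: [(0, 0) (42, 0) (42, 52) (0, 52)]
2. ⊥bis P3·P0 via (21.33,16.025): [(0, 44.7075) (33.2471, 0) (42, 0) (42, 52) (0, 52)]  |A|=1440.8015
3. ⊥bis P3·P1 via (26.17,38.52): [(14.881, 24.697) (33.2471, 0) (42, 0) (42, 52) (37.1789, 52)]  |A|=878.9945
4. ⊥bis P3·P2 via (31.535,33.335): [(20.3653, 17.3223) (33.2471, 0) (42, 0) (42, 48.3374)]  |A|=598.6936
5. ⊥bis P3·P4 via (31.345,30.825): [(32.6415, 34.9213) (25.0692, 10.9969) (33.2471, 0) (42, 0) (42, 48.3374)]  |A|=518.4754
6. canonical 5-gon: [(32.6415, 34.9213) (25.0692, 10.9969) (33.2471, 0) (42, 0) (42, 48.3374)]
7. shoelace: 518.4754

Area of P3's cell: 518.4754 (5 vertices)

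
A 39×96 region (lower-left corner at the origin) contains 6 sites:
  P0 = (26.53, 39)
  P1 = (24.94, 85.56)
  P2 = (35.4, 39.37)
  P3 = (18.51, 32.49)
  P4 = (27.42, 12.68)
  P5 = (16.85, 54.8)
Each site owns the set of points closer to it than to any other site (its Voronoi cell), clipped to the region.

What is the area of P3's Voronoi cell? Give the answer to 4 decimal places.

Area of P3's cell: 609.0264

1. box [0,39]×[0,96]: [(0, 0) (39, 0) (39, 96) (0, 96)]
2. ⊥bis P3·P0 via (22.52,35.745): [(0, 63.4885) (0, 0) (39, 0) (39, 15.4425)]  |A|=1539.1542
3. ⊥bis P3·P1 via (21.725,59.025): [(1.6487, 61.4575) (0, 61.6572) (0, 0) (39, 0) (39, 15.4425)]  |A|=1537.6446
4. ⊥bis P3·P2 via (26.955,35.93): [(31.5738, 24.5912) (1.6487, 61.4575) (0, 61.6572) (0, 0) (39, 0) (39, 6.3602)]  |A|=1503.9212
5. ⊥bis P3·P4 via (22.965,22.585): [(30.4643, 25.958) (1.6487, 61.4575) (0, 61.6572) (0, 12.256)]  |A|=778.873
6. ⊥bis P3·P5 via (17.68,43.645): [(30.4643, 25.958) (16.197, 43.5347) (0, 42.3295) (0, 12.256)]  |A|=609.0264
7. canonical 4-gon: [(30.4643, 25.958) (16.197, 43.5347) (0, 42.3295) (0, 12.256)]
8. shoelace: 609.0264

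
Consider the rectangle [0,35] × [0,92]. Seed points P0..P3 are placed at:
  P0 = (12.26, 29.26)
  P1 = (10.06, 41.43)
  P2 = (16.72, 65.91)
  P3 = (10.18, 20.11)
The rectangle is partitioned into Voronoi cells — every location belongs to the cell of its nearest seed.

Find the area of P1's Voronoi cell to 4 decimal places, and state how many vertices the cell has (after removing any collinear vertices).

Area of P1's cell: 562.1259 (4 vertices)

1. box [0,35]×[0,92]: [(0, 0) (35, 0) (35, 92) (0, 92)]
2. ⊥bis P1·P0 via (11.16,35.345): [(0, 33.3276) (35, 39.6546) (35, 92) (0, 92)]  |A|=1942.8116
3. ⊥bis P1·P2 via (13.39,53.67): [(0, 57.3129) (0, 33.3276) (35, 39.6546) (35, 47.7908)]  |A|=562.1259
4. ⊥bis P1·P3 via (10.12,30.77): [(0, 57.3129) (0, 33.3276) (35, 39.6546) (35, 47.7908)]  |A|=562.1259
5. canonical 4-gon: [(0, 57.3129) (0, 33.3276) (35, 39.6546) (35, 47.7908)]
6. shoelace: 562.1259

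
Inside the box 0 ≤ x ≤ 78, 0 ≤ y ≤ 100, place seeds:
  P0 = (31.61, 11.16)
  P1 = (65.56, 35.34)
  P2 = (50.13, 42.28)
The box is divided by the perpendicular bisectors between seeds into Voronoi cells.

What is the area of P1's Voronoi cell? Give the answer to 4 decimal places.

Area of P1's cell: 1308.8448

1. box [0,78]×[0,100]: [(0, 0) (78, 0) (78, 100) (0, 100)]
2. ⊥bis P1·P0 via (48.585,23.25): [(0, 91.4659) (65.1442, 0) (78, 0) (78, 100) (0, 100)]  |A|=4820.763
3. ⊥bis P1·P2 via (57.845,38.81): [(49.9712, 21.3038) (65.1442, 0) (78, 0) (78, 83.6215)]  |A|=1308.8448
4. canonical 4-gon: [(49.9712, 21.3038) (65.1442, 0) (78, 0) (78, 83.6215)]
5. shoelace: 1308.8448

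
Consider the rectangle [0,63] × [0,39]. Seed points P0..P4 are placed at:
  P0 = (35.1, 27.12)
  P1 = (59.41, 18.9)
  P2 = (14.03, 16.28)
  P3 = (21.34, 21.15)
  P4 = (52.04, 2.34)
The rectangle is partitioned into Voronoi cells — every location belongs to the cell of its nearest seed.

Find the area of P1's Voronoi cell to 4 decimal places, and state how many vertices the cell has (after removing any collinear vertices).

Area of P1's cell: 410.3497 (4 vertices)

1. box [0,63]×[0,39]: [(0, 0) (63, 0) (63, 39) (0, 39)]
2. ⊥bis P1·P0 via (47.255,23.01): [(39.4746, 0) (63, 0) (63, 39) (52.6617, 39)]  |A|=660.342
3. ⊥bis P1·P2 via (36.72,17.59): [(39.4746, 0) (63, 0) (63, 39) (52.6617, 39)]  |A|=660.342
4. ⊥bis P1·P3 via (40.375,20.025): [(39.4746, 0) (63, 0) (63, 39) (52.6617, 39)]  |A|=660.342
5. ⊥bis P1·P4 via (55.725,10.62): [(44.7214, 15.5171) (63, 7.3823) (63, 39) (52.6617, 39)]  |A|=410.3497
6. canonical 4-gon: [(44.7214, 15.5171) (63, 7.3823) (63, 39) (52.6617, 39)]
7. shoelace: 410.3497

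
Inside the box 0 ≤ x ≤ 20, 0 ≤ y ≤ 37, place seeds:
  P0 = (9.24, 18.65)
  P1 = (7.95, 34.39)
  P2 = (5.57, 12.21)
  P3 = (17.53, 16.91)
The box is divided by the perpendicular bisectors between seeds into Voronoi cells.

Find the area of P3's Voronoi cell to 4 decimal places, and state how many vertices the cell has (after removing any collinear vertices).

Area of P3's cell: 161.0216 (5 vertices)

1. box [0,20]×[0,37]: [(0, 0) (20, 0) (20, 37) (0, 37)]
2. ⊥bis P3·P0 via (13.385,17.78): [(9.6531, 0) (20, 0) (20, 37) (17.4191, 37)]  |A|=239.1635
3. ⊥bis P3·P1 via (12.74,25.65): [(15.3354, 27.0724) (9.6531, 0) (20, 0) (20, 29.6289)]  |A|=209.1608
4. ⊥bis P3·P2 via (11.55,14.56): [(15.3354, 27.0724) (12.3056, 12.6373) (17.2717, 0) (20, 0) (20, 29.6289)]  |A|=161.0216
5. canonical 5-gon: [(15.3354, 27.0724) (12.3056, 12.6373) (17.2717, 0) (20, 0) (20, 29.6289)]
6. shoelace: 161.0216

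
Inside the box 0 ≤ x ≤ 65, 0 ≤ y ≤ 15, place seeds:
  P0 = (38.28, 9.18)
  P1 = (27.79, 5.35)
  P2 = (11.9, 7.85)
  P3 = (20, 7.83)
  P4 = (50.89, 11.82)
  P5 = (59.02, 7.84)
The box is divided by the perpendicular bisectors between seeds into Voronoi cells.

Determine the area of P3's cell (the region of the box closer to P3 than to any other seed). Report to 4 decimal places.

Area of P3's cell: 123.5332

1. box [0,65]×[0,15]: [(0, 0) (65, 0) (65, 15) (0, 15)]
2. ⊥bis P3·P0 via (29.14,8.505): [(0, 0) (29.7681, 0) (28.6603, 15) (0, 15)]  |A|=438.2133
3. ⊥bis P3·P1 via (23.895,6.59): [(0, 0) (21.797, 0) (26.5724, 15) (0, 15)]  |A|=362.7706
4. ⊥bis P3·P2 via (15.95,7.84): [(15.9306, 0) (21.797, 0) (26.5724, 15) (15.9677, 15)]  |A|=123.5332
5. ⊥bis P3·P4 via (35.445,9.825): [(15.9306, 0) (21.797, 0) (26.5724, 15) (15.9677, 15)]  |A|=123.5332
6. ⊥bis P3·P5 via (39.51,7.835): [(15.9306, 0) (21.797, 0) (26.5724, 15) (15.9677, 15)]  |A|=123.5332
7. canonical 4-gon: [(15.9306, 0) (21.797, 0) (26.5724, 15) (15.9677, 15)]
8. shoelace: 123.5332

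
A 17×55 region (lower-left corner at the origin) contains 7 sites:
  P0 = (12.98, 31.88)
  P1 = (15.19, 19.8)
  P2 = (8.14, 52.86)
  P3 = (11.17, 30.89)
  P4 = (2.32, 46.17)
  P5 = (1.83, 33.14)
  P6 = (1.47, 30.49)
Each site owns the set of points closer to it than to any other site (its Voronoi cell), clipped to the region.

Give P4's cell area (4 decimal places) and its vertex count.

Area of P4's cell: 106.9234 (4 vertices)

1. box [0,17]×[0,55]: [(0, 0) (17, 0) (17, 55) (0, 55)]
2. ⊥bis P4·P0 via (7.65,39.025): [(0, 33.3183) (17, 45.9999) (17, 55) (0, 55)]  |A|=260.7956
3. ⊥bis P4·P1 via (8.755,32.985): [(0, 33.3183) (17, 45.9999) (17, 55) (0, 55)]  |A|=260.7956
4. ⊥bis P4·P2 via (5.23,49.515): [(0, 54.0649) (0, 33.3183) (12.8388, 42.8957)]  |A|=133.1804
5. ⊥bis P4·P3 via (6.745,38.53): [(0, 54.0649) (0, 34.6234) (7.8249, 39.1554) (12.8388, 42.8957)]  |A|=128.0743
6. ⊥bis P4·P5 via (2.075,39.655): [(0, 54.0649) (0, 39.733) (8.1864, 39.4252) (12.8388, 42.8957)]  |A|=106.9234
7. ⊥bis P4·P6 via (1.895,38.33): [(0, 54.0649) (0, 39.733) (8.1864, 39.4252) (12.8388, 42.8957)]  |A|=106.9234
8. canonical 4-gon: [(0, 54.0649) (0, 39.733) (8.1864, 39.4252) (12.8388, 42.8957)]
9. shoelace: 106.9234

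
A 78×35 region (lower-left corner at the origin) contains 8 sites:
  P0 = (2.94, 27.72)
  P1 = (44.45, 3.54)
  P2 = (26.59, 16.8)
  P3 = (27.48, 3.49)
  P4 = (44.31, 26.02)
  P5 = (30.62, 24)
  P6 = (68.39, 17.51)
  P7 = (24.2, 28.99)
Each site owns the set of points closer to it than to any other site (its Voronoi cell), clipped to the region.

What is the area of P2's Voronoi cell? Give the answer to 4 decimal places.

1. box [0,78]×[0,35]: [(0, 0) (78, 0) (78, 35) (0, 35)]
2. ⊥bis P2·P0 via (14.765,22.26): [(4.4868, 0) (78, 0) (78, 35) (20.6475, 35)]  |A|=2290.1498
3. ⊥bis P2·P1 via (35.52,10.17): [(4.4868, 0) (27.9694, 0) (53.9548, 35) (20.6475, 35)]  |A|=993.8231
4. ⊥bis P2·P3 via (27.035,10.145): [(8.602, 8.9124) (35.9437, 10.7407) (53.9548, 35) (20.6475, 35)]  |A|=749.6346
5. ⊥bis P2·P4 via (35.45,21.41): [(8.602, 8.9124) (35.9437, 10.7407) (38.9174, 14.746) (28.3789, 35) (20.6475, 35)]  |A|=490.6271
6. ⊥bis P2·P5 via (28.605,20.4): [(16.9248, 26.9377) (8.602, 8.9124) (35.9437, 10.7407) (38.8555, 14.6626)]  |A|=299.6878
7. ⊥bis P2·P6 via (47.49,17.155): [(16.9248, 26.9377) (8.602, 8.9124) (35.9437, 10.7407) (38.8555, 14.6626)]  |A|=299.6878
8. ⊥bis P2·P7 via (25.395,22.895): [(24.4711, 22.7139) (14.0293, 20.6666) (8.602, 8.9124) (35.9437, 10.7407) (38.8555, 14.6626)]  |A|=269.9113
9. canonical 5-gon: [(24.4711, 22.7139) (14.0293, 20.6666) (8.602, 8.9124) (35.9437, 10.7407) (38.8555, 14.6626)]
10. shoelace: 269.9113

Area of P2's cell: 269.9113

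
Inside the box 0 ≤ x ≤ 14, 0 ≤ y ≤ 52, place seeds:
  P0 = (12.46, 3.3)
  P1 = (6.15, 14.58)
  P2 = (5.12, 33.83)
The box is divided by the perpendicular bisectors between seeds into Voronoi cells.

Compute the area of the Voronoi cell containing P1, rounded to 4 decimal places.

Area of P1's cell: 232.7843

1. box [0,14]×[0,52]: [(0, 0) (14, 0) (14, 52) (0, 52)]
2. ⊥bis P1·P0 via (9.305,8.94): [(0, 3.7348) (14, 11.5664) (14, 52) (0, 52)]  |A|=620.8917
3. ⊥bis P1·P2 via (5.635,24.205): [(0, 23.9035) (0, 3.7348) (14, 11.5664) (14, 24.6526)]  |A|=232.7843
4. canonical 4-gon: [(0, 23.9035) (0, 3.7348) (14, 11.5664) (14, 24.6526)]
5. shoelace: 232.7843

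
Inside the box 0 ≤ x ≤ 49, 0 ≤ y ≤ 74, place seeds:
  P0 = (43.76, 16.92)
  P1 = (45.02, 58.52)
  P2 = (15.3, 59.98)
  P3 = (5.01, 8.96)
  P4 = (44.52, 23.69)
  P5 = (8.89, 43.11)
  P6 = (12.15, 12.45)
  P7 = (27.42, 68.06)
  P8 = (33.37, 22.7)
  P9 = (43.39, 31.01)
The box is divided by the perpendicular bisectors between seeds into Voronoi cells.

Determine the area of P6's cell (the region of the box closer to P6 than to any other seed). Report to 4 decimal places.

1. box [0,49]×[0,74]: [(0, 0) (49, 0) (49, 74) (0, 74)]
2. ⊥bis P6·P0 via (27.955,14.685): [(0, 0) (30.0316, 0) (19.5672, 74) (0, 74)]  |A|=1835.1567
3. ⊥bis P6·P1 via (28.585,35.485): [(0, 55.8798) (0, 0) (30.0316, 0) (24.6129, 38.319)]  |A|=1263.0729
4. ⊥bis P6·P2 via (13.725,36.215): [(0, 37.1246) (0, 0) (30.0316, 0) (25.0162, 35.4667)]  |A|=996.9201
5. ⊥bis P6·P3 via (8.58,10.705): [(0, 37.1246) (0, 28.2584) (13.8126, 0) (30.0316, 0) (25.0162, 35.4667)]  |A|=801.7601
6. ⊥bis P6·P4 via (28.335,18.07): [(22.2301, 35.6513) (0, 37.1246) (0, 28.2584) (13.8126, 0) (30.0316, 0) (26.8864, 22.2419)]  |A|=783.51
7. ⊥bis P6·P5 via (10.52,27.78): [(24.4491, 29.261) (0.742, 26.7403) (13.8126, 0) (30.0316, 0) (26.8864, 22.2419)]  |A|=586.801
8. ⊥bis P6·P7 via (19.785,40.255): [(24.4491, 29.261) (0.742, 26.7403) (13.8126, 0) (30.0316, 0) (26.8864, 22.2419)]  |A|=586.801
9. ⊥bis P6·P8 via (22.76,17.575): [(17.4735, 28.5193) (0.742, 26.7403) (13.8126, 0) (30.0316, 0) (29.5276, 3.5645)]  |A|=481.8018
10. ⊥bis P6·P9 via (27.77,21.73): [(17.4735, 28.5193) (0.742, 26.7403) (13.8126, 0) (30.0316, 0) (29.5276, 3.5645)]  |A|=481.8018
11. canonical 5-gon: [(17.4735, 28.5193) (0.742, 26.7403) (13.8126, 0) (30.0316, 0) (29.5276, 3.5645)]
12. shoelace: 481.8018

Area of P6's cell: 481.8018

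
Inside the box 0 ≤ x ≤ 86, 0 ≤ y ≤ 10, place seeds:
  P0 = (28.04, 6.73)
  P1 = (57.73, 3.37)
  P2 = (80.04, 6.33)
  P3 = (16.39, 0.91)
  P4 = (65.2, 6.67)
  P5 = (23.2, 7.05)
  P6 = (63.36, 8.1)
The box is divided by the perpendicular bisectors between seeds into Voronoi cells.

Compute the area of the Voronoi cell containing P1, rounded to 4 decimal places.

Area of P1's cell: 179.2869

1. box [0,86]×[0,10]: [(0, 0) (86, 0) (86, 10) (0, 10)]
2. ⊥bis P1·P0 via (42.885,5.05): [(42.3135, 0) (86, 0) (86, 10) (43.4452, 10)]  |A|=431.2066
3. ⊥bis P1·P2 via (68.885,4.85): [(42.3135, 0) (69.5285, 0) (68.2017, 10) (43.4452, 10)]  |A|=259.8576
4. ⊥bis P1·P3 via (37.06,2.14): [(42.3135, 0) (69.5285, 0) (68.2017, 10) (43.4452, 10)]  |A|=259.8576
5. ⊥bis P1·P4 via (61.465,5.02): [(42.3135, 0) (63.6827, 0) (59.265, 10) (43.4452, 10)]  |A|=185.9449
6. ⊥bis P1·P5 via (40.465,5.21): [(42.3135, 0) (63.6827, 0) (59.265, 10) (43.4452, 10)]  |A|=185.9449
7. ⊥bis P1·P6 via (60.545,5.735): [(42.3135, 0) (63.6827, 0) (61.8191, 4.2185) (56.9618, 10) (43.4452, 10)]  |A|=179.2869
8. canonical 5-gon: [(42.3135, 0) (63.6827, 0) (61.8191, 4.2185) (56.9618, 10) (43.4452, 10)]
9. shoelace: 179.2869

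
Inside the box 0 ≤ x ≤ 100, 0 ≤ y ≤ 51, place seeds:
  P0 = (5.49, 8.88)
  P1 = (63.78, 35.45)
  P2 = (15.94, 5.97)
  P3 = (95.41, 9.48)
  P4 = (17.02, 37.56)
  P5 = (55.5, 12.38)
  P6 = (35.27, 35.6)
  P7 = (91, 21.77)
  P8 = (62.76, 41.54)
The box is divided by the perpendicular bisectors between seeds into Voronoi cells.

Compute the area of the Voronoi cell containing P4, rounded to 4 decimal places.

1. box [0,100]×[0,51]: [(0, 0) (100, 0) (100, 51) (0, 51)]
2. ⊥bis P4·P0 via (11.255,23.22): [(0, 27.7448) (69.013, 0) (100, 0) (100, 51) (0, 51)]  |A|=4142.6256
3. ⊥bis P4·P1 via (40.4,36.505): [(0, 27.7448) (39.2919, 11.9485) (41.0541, 51) (0, 51)]  |A|=1258.4823
4. ⊥bis P4·P2 via (16.48,21.765): [(0, 27.7448) (14.725, 21.825) (39.6991, 20.9712) (41.0541, 51) (0, 51)]  |A|=1145.6422
5. ⊥bis P4·P3 via (56.215,23.52): [(0, 27.7448) (14.725, 21.825) (39.6991, 20.9712) (41.0541, 51) (0, 51)]  |A|=1145.6422
6. ⊥bis P4·P5 via (36.26,24.97): [(0, 27.7448) (14.725, 21.825) (33.7758, 21.1737) (40.1476, 30.911) (41.0541, 51) (0, 51)]  |A|=1116.1589
7. ⊥bis P4·P6 via (26.145,36.58): [(0, 27.7448) (14.725, 21.825) (24.5244, 21.49) (27.6937, 51) (0, 51)]  |A|=720.319
8. ⊥bis P4·P7 via (54.01,29.665): [(0, 27.7448) (14.725, 21.825) (24.5244, 21.49) (27.6937, 51) (0, 51)]  |A|=720.319
9. ⊥bis P4·P8 via (39.89,39.55): [(0, 27.7448) (14.725, 21.825) (24.5244, 21.49) (27.6937, 51) (0, 51)]  |A|=720.319
10. canonical 5-gon: [(0, 27.7448) (14.725, 21.825) (24.5244, 21.49) (27.6937, 51) (0, 51)]
11. shoelace: 720.319

Area of P4's cell: 720.3190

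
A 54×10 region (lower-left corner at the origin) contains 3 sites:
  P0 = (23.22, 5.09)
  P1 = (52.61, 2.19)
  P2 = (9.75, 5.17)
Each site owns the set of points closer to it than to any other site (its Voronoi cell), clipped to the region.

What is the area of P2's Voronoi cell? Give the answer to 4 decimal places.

Area of P2's cell: 164.8423

1. box [0,54]×[0,10]: [(0, 0) (54, 0) (54, 10) (0, 10)]
2. ⊥bis P2·P0 via (16.485,5.13): [(0, 0) (16.4545, 0) (16.5139, 10) (0, 10)]  |A|=164.8423
3. ⊥bis P2·P1 via (31.18,3.68): [(0, 0) (16.4545, 0) (16.5139, 10) (0, 10)]  |A|=164.8423
4. canonical 4-gon: [(0, 0) (16.4545, 0) (16.5139, 10) (0, 10)]
5. shoelace: 164.8423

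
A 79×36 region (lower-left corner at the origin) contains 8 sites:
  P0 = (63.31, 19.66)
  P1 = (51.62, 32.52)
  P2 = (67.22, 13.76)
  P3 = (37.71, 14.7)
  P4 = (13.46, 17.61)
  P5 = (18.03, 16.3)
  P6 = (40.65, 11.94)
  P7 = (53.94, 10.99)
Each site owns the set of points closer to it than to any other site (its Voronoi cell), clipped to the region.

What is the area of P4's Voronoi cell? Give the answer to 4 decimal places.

1. box [0,79]×[0,36]: [(0, 0) (79, 0) (79, 36) (0, 36)]
2. ⊥bis P4·P0 via (38.385,18.635): [(0, 0) (39.1513, 0) (37.6709, 36) (0, 36)]  |A|=1382.8001
3. ⊥bis P4·P1 via (32.54,25.065): [(0, 0) (39.1513, 0) (38.777, 9.1022) (28.2674, 36) (0, 36)]  |A|=1256.3342
4. ⊥bis P4·P2 via (40.34,15.685): [(0, 0) (39.1513, 0) (38.777, 9.1022) (28.2674, 36) (0, 36)]  |A|=1256.3342
5. ⊥bis P4·P3 via (25.585,16.155): [(0, 0) (23.6464, 0) (27.9664, 36) (0, 36)]  |A|=929.0304
6. ⊥bis P4·P5 via (15.745,16.955): [(0, 0) (10.8848, 0) (21.2043, 36) (0, 36)]  |A|=577.6039
7. ⊥bis P4·P6 via (27.055,14.775): [(0, 0) (10.8848, 0) (21.2043, 36) (0, 36)]  |A|=577.6039
8. ⊥bis P4·P7 via (33.7,14.3): [(0, 0) (10.8848, 0) (21.2043, 36) (0, 36)]  |A|=577.6039
9. canonical 4-gon: [(0, 0) (10.8848, 0) (21.2043, 36) (0, 36)]
10. shoelace: 577.6039

Area of P4's cell: 577.6039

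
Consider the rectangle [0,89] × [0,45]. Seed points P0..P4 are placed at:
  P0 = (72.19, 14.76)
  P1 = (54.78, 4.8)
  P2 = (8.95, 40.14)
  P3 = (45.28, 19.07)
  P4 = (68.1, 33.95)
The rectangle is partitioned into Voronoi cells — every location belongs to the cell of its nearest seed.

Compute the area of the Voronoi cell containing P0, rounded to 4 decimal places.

1. box [0,89]×[0,45]: [(0, 0) (89, 0) (89, 45) (0, 45)]
2. ⊥bis P0·P1 via (63.485,9.78): [(69.08, 0) (89, 0) (89, 45) (43.3362, 45)]  |A|=1475.6365
3. ⊥bis P0·P2 via (40.57,27.45): [(45.8499, 40.606) (69.08, 0) (89, 0) (89, 45) (47.6133, 45)]  |A|=1466.2396
4. ⊥bis P0·P3 via (58.735,16.915): [(58.8811, 17.8275) (69.08, 0) (89, 0) (89, 45) (63.2332, 45)]  |A|=1205.3104
5. ⊥bis P0·P4 via (70.145,24.355): [(59.5655, 22.1002) (58.8811, 17.8275) (69.08, 0) (89, 0) (89, 28.3736)]  |A|=665.5875
6. canonical 5-gon: [(59.5655, 22.1002) (58.8811, 17.8275) (69.08, 0) (89, 0) (89, 28.3736)]
7. shoelace: 665.5875

Area of P0's cell: 665.5875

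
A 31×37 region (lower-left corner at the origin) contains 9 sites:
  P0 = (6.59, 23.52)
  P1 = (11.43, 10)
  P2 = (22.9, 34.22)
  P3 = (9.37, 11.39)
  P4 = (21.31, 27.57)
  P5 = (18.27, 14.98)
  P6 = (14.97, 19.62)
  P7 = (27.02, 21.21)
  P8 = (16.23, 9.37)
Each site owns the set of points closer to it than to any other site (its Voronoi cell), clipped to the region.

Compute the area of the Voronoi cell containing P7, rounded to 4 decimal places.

Area of P7's cell: 125.7803

1. box [0,31]×[0,37]: [(0, 0) (31, 0) (31, 37) (0, 37)]
2. ⊥bis P7·P0 via (16.805,22.365): [(14.2762, 0) (31, 0) (31, 37) (18.4598, 37)]  |A|=541.3844
3. ⊥bis P7·P1 via (19.225,15.605): [(16.4733, 19.4318) (30.4458, 0) (31, 0) (31, 37) (18.4598, 37)]  |A|=384.2826
4. ⊥bis P7·P2 via (24.96,27.715): [(17.1295, 25.2353) (16.4733, 19.4318) (30.4458, 0) (31, 0) (31, 29.6277)]  |A|=259.3879
5. ⊥bis P7·P3 via (18.195,16.3): [(17.1295, 25.2353) (16.4733, 19.4318) (30.4458, 0) (31, 0) (31, 29.6277)]  |A|=259.3879
6. ⊥bis P7·P4 via (24.165,24.39): [(29.4535, 29.138) (17.3243, 18.2484) (30.4458, 0) (31, 0) (31, 29.6277)]  |A|=213.0977
7. ⊥bis P7·P5 via (22.645,18.095): [(29.4535, 29.138) (20.5035, 21.1027) (31, 6.3604) (31, 29.6277)]  |A|=126.1342
8. ⊥bis P7·P6 via (20.995,20.415): [(29.4535, 29.138) (20.8618, 21.4244) (20.9954, 20.4118) (31, 6.3604) (31, 29.6277)]  |A|=125.9313
9. ⊥bis P7·P8 via (21.625,15.29): [(29.4535, 29.138) (20.8618, 21.4244) (20.9954, 20.4118) (30.2174, 7.4596) (31, 6.7464) (31, 29.6277)]  |A|=125.7803
10. canonical 6-gon: [(29.4535, 29.138) (20.8618, 21.4244) (20.9954, 20.4118) (30.2174, 7.4596) (31, 6.7464) (31, 29.6277)]
11. shoelace: 125.7803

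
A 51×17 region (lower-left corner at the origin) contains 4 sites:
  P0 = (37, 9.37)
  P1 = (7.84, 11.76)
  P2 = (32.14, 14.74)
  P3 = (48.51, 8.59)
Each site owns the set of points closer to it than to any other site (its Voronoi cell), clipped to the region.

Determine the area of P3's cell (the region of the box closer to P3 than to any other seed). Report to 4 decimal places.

1. box [0,51]×[0,17]: [(0, 0) (51, 0) (51, 17) (0, 17)]
2. ⊥bis P3·P0 via (42.755,8.98): [(42.1465, 0) (51, 0) (51, 17) (43.2985, 17)]  |A|=140.718
3. ⊥bis P3·P1 via (28.175,10.175): [(42.1465, 0) (51, 0) (51, 17) (43.2985, 17)]  |A|=140.718
4. ⊥bis P3·P2 via (40.325,11.665): [(42.1465, 0) (51, 0) (51, 17) (43.2985, 17)]  |A|=140.718
5. canonical 4-gon: [(42.1465, 0) (51, 0) (51, 17) (43.2985, 17)]
6. shoelace: 140.718

Area of P3's cell: 140.7180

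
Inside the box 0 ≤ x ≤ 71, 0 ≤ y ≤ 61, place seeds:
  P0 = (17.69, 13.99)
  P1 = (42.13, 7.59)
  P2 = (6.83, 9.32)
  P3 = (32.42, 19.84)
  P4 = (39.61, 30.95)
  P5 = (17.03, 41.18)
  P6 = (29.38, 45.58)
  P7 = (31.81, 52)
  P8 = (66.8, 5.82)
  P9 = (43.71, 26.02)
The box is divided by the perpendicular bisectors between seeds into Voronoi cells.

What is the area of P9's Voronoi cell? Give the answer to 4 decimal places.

1. box [0,71]×[0,61]: [(0, 0) (71, 0) (71, 61) (0, 61)]
2. ⊥bis P9·P0 via (30.7,20.005): [(39.949, 0) (71, 0) (71, 61) (11.7465, 61)]  |A|=2754.2856
3. ⊥bis P9·P1 via (42.92,16.805): [(31.7362, 17.7638) (71, 14.3977) (71, 61) (11.7465, 61)]  |A|=2195.84
4. ⊥bis P9·P2 via (25.27,17.67): [(31.7362, 17.7638) (71, 14.3977) (71, 61) (11.7465, 61)]  |A|=2195.84
5. ⊥bis P9·P3 via (38.065,22.93): [(41.3438, 16.9401) (71, 14.3977) (71, 61) (17.226, 61)]  |A|=1875.6623
6. ⊥bis P9·P4 via (41.66,28.485): [(37.1001, 24.6928) (41.3438, 16.9401) (71, 14.3977) (71, 52.8854)]  |A|=761.9274
7. ⊥bis P9·P5 via (30.37,33.6): [(37.1001, 24.6928) (41.3438, 16.9401) (71, 14.3977) (71, 52.8854)]  |A|=761.9274
8. ⊥bis P9·P6 via (36.545,35.8): [(37.1001, 24.6928) (41.3438, 16.9401) (71, 14.3977) (71, 52.8854)]  |A|=761.9274
9. ⊥bis P9·P7 via (37.76,39.01): [(37.1001, 24.6928) (41.3438, 16.9401) (71, 14.3977) (71, 52.8854)]  |A|=761.9274
10. ⊥bis P9·P8 via (55.255,15.92): [(37.1001, 24.6928) (41.3438, 16.9401) (55.1146, 15.7596) (71, 33.9176) (71, 52.8854)]  |A|=606.8869
11. canonical 5-gon: [(37.1001, 24.6928) (41.3438, 16.9401) (55.1146, 15.7596) (71, 33.9176) (71, 52.8854)]
12. shoelace: 606.8869

Area of P9's cell: 606.8869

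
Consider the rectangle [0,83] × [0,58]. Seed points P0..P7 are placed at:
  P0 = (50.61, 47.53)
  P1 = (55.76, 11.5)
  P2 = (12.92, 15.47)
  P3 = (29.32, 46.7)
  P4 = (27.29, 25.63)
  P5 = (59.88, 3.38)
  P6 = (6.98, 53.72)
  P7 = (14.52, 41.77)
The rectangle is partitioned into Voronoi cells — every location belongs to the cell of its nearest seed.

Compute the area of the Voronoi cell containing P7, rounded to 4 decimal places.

Area of P7's cell: 391.6860

1. box [0,83]×[0,58]: [(0, 0) (83, 0) (83, 58) (0, 58)]
2. ⊥bis P7·P0 via (32.565,44.65): [(0, 0) (39.6912, 0) (30.4343, 58) (0, 58)]  |A|=2033.6398
3. ⊥bis P7·P1 via (35.14,26.635): [(0, 0) (15.59, 0) (35.3866, 26.971) (30.4343, 58) (0, 58)]  |A|=1708.624
4. ⊥bis P7·P2 via (13.72,28.62): [(0, 29.4547) (35.3333, 27.3051) (30.4343, 58) (0, 58)]  |A|=971.3886
5. ⊥bis P7·P3 via (21.92,44.235): [(0, 29.4547) (27.3987, 27.7878) (17.3348, 58) (0, 58)]  |A|=652.9125
6. ⊥bis P7·P4 via (20.905,33.7): [(0, 29.4547) (14.4298, 28.5768) (24.4856, 36.533) (17.3348, 58) (0, 58)]  |A|=597.3544
7. ⊥bis P7·P5 via (37.2,22.575): [(0, 29.4547) (14.4298, 28.5768) (24.4856, 36.533) (17.3348, 58) (0, 58)]  |A|=597.3544
8. ⊥bis P7·P6 via (10.75,47.745): [(0, 40.9622) (0, 29.4547) (14.4298, 28.5768) (24.4856, 36.533) (19.0139, 52.9592)]  |A|=391.686
9. canonical 5-gon: [(0, 40.9622) (0, 29.4547) (14.4298, 28.5768) (24.4856, 36.533) (19.0139, 52.9592)]
10. shoelace: 391.686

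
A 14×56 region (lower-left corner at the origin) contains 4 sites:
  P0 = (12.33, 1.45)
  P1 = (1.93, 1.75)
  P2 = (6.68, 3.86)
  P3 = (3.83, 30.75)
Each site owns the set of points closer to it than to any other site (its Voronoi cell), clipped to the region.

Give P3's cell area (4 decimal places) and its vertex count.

Area of P3's cell: 539.1407 (4 vertices)

1. box [0,14]×[0,56]: [(0, 0) (14, 0) (14, 56) (0, 56)]
2. ⊥bis P3·P0 via (8.08,16.1): [(0, 13.756) (14, 17.8174) (14, 56) (0, 56)]  |A|=562.9863
3. ⊥bis P3·P1 via (2.88,16.25): [(0, 16.4387) (7.5438, 15.9444) (14, 17.8174) (14, 56) (0, 56)]  |A|=552.8674
4. ⊥bis P3·P2 via (5.255,17.305): [(0, 16.748) (14, 18.2319) (14, 56) (0, 56)]  |A|=539.1407
5. canonical 4-gon: [(0, 16.748) (14, 18.2319) (14, 56) (0, 56)]
6. shoelace: 539.1407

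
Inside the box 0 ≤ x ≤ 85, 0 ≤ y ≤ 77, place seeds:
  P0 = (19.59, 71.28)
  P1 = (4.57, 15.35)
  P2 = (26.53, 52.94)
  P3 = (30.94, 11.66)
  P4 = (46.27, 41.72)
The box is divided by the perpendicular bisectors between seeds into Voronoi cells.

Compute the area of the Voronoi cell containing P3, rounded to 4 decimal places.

1. box [0,85]×[0,77]: [(0, 0) (85, 0) (85, 77) (0, 77)]
2. ⊥bis P3·P0 via (25.265,41.47): [(0, 36.6602) (0, 0) (85, 0) (85, 52.8419)]  |A|=3803.8407
3. ⊥bis P3·P1 via (17.755,13.505): [(21.5698, 40.7665) (15.8652, 0) (85, 0) (85, 52.8419)]  |A|=3085.0796
4. ⊥bis P3·P2 via (28.735,32.3): [(20.2583, 31.3944) (15.8652, 0) (85, 0) (85, 38.3109)]  |A|=2325.3786
5. ⊥bis P3·P4 via (38.605,26.69): [(27.8004, 32.2002) (20.2583, 31.3944) (15.8652, 0) (85, 0) (85, 3.0295)]  |A|=1316.3371
6. canonical 5-gon: [(27.8004, 32.2002) (20.2583, 31.3944) (15.8652, 0) (85, 0) (85, 3.0295)]
7. shoelace: 1316.3371

Area of P3's cell: 1316.3371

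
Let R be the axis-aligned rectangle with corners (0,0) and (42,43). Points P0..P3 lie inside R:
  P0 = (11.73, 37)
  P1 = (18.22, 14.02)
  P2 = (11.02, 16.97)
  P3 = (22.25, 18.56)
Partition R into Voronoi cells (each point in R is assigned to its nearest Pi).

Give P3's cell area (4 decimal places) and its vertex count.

Area of P3's cell: 675.2253 (5 vertices)

1. box [0,42]×[0,43]: [(0, 0) (42, 0) (42, 43) (0, 43)]
2. ⊥bis P3·P0 via (16.99,27.78): [(0, 18.0872) (0, 0) (42, 0) (42, 42.0482)]  |A|=1262.8434
3. ⊥bis P3·P1 via (20.235,16.29): [(11.0856, 24.4116) (38.5865, 0) (42, 0) (42, 42.0482)]  |A|=691.6105
4. ⊥bis P3·P2 via (16.635,17.765): [(15.3495, 26.8441) (16.3564, 19.7329) (38.5865, 0) (42, 0) (42, 42.0482)]  |A|=675.2253
5. canonical 5-gon: [(15.3495, 26.8441) (16.3564, 19.7329) (38.5865, 0) (42, 0) (42, 42.0482)]
6. shoelace: 675.2253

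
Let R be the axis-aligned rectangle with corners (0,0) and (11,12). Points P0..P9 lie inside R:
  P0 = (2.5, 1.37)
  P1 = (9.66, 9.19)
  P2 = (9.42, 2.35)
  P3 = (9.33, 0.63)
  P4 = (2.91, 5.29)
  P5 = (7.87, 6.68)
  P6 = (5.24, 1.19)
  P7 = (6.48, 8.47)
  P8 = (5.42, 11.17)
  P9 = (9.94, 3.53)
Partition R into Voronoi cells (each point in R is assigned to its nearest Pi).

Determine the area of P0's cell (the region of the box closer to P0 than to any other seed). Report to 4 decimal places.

Area of P0's cell: 13.2662

1. box [0,11]×[0,12]: [(0, 0) (11, 0) (11, 12) (0, 12)]
2. ⊥bis P0·P1 via (6.08,5.28): [(0, 10.8469) (0, 0) (11, 0) (11, 0.7752)]  |A|=63.9215
3. ⊥bis P0·P2 via (5.96,1.86): [(5.3856, 5.9158) (0, 10.8469) (0, 0) (6.2234, 0)]  |A|=47.6167
4. ⊥bis P0·P3 via (5.915,1): [(5.9873, 1.6673) (5.3856, 5.9158) (0, 10.8469) (0, 0) (5.8067, 0)]  |A|=47.2693
5. ⊥bis P0·P4 via (2.705,3.33): [(5.9873, 1.6673) (5.7976, 3.0065) (0, 3.6129) (0, 0) (5.8067, 0)]  |A|=19.4812
6. ⊥bis P0·P5 via (5.185,4.025): [(5.9873, 1.6673) (5.7976, 3.0065) (0, 3.6129) (0, 0) (5.8067, 0)]  |A|=19.4812
7. ⊥bis P0·P6 via (3.87,1.28): [(3.9958, 3.195) (0, 3.6129) (0, 0) (3.7859, 0)]  |A|=13.2662
8. ⊥bis P0·P7 via (4.49,4.92): [(3.9958, 3.195) (0, 3.6129) (0, 0) (3.7859, 0)]  |A|=13.2662
9. ⊥bis P0·P8 via (3.96,6.27): [(3.9958, 3.195) (0, 3.6129) (0, 0) (3.7859, 0)]  |A|=13.2662
10. ⊥bis P0·P9 via (6.22,2.45): [(3.9958, 3.195) (0, 3.6129) (0, 0) (3.7859, 0)]  |A|=13.2662
11. canonical 4-gon: [(3.9958, 3.195) (0, 3.6129) (0, 0) (3.7859, 0)]
12. shoelace: 13.2662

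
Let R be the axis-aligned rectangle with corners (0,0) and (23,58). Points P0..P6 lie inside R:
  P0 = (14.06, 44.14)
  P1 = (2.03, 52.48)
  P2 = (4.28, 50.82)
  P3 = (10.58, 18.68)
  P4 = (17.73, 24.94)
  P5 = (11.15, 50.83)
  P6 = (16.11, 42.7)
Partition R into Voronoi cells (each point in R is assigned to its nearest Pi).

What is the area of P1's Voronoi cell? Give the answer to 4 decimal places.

1. box [0,23]×[0,58]: [(0, 0) (23, 0) (23, 58) (0, 58)]
2. ⊥bis P1·P0 via (8.045,48.31): [(0, 36.7055) (14.7628, 58) (0, 58)]  |A|=157.1826
3. ⊥bis P1·P2 via (3.155,51.65): [(0, 47.3736) (7.8399, 58) (0, 58)]  |A|=41.6547
4. ⊥bis P1·P3 via (6.305,35.58): [(0, 47.3736) (7.8399, 58) (0, 58)]  |A|=41.6547
5. ⊥bis P1·P4 via (9.88,38.71): [(0, 47.3736) (7.8399, 58) (0, 58)]  |A|=41.6547
6. ⊥bis P1·P5 via (6.59,51.655): [(0, 47.3736) (7.7048, 57.8169) (7.7379, 58) (0, 58)]  |A|=41.6454
7. ⊥bis P1·P6 via (9.07,47.59): [(0, 47.3736) (7.7048, 57.8169) (7.7379, 58) (0, 58)]  |A|=41.6454
8. canonical 4-gon: [(0, 47.3736) (7.7048, 57.8169) (7.7379, 58) (0, 58)]
9. shoelace: 41.6454

Area of P1's cell: 41.6454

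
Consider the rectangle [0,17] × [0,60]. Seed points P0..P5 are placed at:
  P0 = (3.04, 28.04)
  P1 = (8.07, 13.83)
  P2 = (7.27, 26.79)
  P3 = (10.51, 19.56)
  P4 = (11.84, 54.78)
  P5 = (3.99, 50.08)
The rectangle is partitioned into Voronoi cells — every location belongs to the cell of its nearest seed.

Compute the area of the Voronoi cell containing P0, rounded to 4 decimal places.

1. box [0,17]×[0,60]: [(0, 0) (17, 0) (17, 60) (0, 60)]
2. ⊥bis P0·P1 via (5.555,20.935): [(0, 18.9687) (17, 24.9863) (17, 60) (0, 60)]  |A|=646.3832
3. ⊥bis P0·P2 via (5.155,27.415): [(0, 18.9687) (2.9697, 20.0199) (14.7841, 60) (0, 60)]  |A|=356.4608
4. ⊥bis P0·P3 via (6.775,23.8): [(0, 18.9687) (2.1573, 19.7323) (3.1407, 20.5985) (14.7841, 60) (0, 60)]  |A|=356.2503
5. ⊥bis P0·P4 via (7.44,41.41): [(0, 43.8585) (0, 18.9687) (2.1573, 19.7323) (3.1407, 20.5985) (9.1266, 40.8549)]  |A|=141.07
6. ⊥bis P0·P5 via (3.515,39.06): [(0, 39.2115) (0, 18.9687) (2.1573, 19.7323) (3.1407, 20.5985) (8.5323, 38.8437)]  |A|=111.1751
7. canonical 5-gon: [(0, 39.2115) (0, 18.9687) (2.1573, 19.7323) (3.1407, 20.5985) (8.5323, 38.8437)]
8. shoelace: 111.1751

Area of P0's cell: 111.1751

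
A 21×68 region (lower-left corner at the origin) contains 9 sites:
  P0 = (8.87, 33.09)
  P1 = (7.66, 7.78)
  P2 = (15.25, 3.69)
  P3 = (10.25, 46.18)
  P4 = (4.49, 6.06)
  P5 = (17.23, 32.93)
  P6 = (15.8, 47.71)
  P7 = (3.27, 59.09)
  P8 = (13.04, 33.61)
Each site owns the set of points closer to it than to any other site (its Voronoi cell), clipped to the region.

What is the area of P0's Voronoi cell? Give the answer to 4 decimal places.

Area of P0's cell: 221.8824

1. box [0,21]×[0,68]: [(0, 0) (21, 0) (21, 68) (0, 68)]
2. ⊥bis P0·P1 via (8.265,20.435): [(0, 20.8301) (21, 19.8262) (21, 68) (0, 68)]  |A|=1001.1088
3. ⊥bis P0·P2 via (12.06,18.39): [(0, 20.8301) (19.0973, 19.9171) (21, 20.33) (21, 68) (0, 68)]  |A|=1000.6295
4. ⊥bis P0·P3 via (9.56,39.635): [(0, 40.6429) (0, 20.8301) (19.0973, 19.9171) (21, 20.33) (21, 38.4289)]  |A|=402.8834
5. ⊥bis P0·P4 via (6.68,19.575): [(0, 40.6429) (0, 20.8301) (19.0973, 19.9171) (21, 20.33) (21, 38.4289)]  |A|=402.8834
6. ⊥bis P0·P5 via (13.05,33.01): [(13.1695, 39.2545) (0, 40.6429) (0, 20.8301) (12.8052, 20.2179)]  |A|=252.4565
7. ⊥bis P0·P6 via (12.335,40.4): [(13.1695, 39.2545) (0, 40.6429) (0, 20.8301) (12.8052, 20.2179)]  |A|=252.4565
8. ⊥bis P0·P7 via (6.07,46.09): [(13.1695, 39.2545) (0, 40.6429) (0, 20.8301) (12.8052, 20.2179)]  |A|=252.4565
9. ⊥bis P0·P8 via (10.955,33.35): [(10.1794, 39.5697) (0, 40.6429) (0, 20.8301) (12.5913, 20.2282)]  |A|=221.8824
10. canonical 4-gon: [(10.1794, 39.5697) (0, 40.6429) (0, 20.8301) (12.5913, 20.2282)]
11. shoelace: 221.8824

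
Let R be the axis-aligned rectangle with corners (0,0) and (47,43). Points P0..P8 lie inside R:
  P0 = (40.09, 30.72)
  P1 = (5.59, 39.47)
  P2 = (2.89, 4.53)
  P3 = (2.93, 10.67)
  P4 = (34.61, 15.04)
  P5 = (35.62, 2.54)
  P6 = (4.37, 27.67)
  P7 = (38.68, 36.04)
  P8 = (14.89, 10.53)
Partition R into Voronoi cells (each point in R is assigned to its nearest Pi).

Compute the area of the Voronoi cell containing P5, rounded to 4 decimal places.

Area of P5's cell: 200.7247

1. box [0,47]×[0,43]: [(0, 0) (47, 0) (47, 43) (0, 43)]
2. ⊥bis P5·P0 via (37.855,16.63): [(0, 22.6347) (0, 0) (47, 0) (47, 15.1794)]  |A|=888.6307
3. ⊥bis P5·P1 via (20.605,21.005): [(18.9187, 19.6337) (0, 4.2498) (0, 0) (47, 0) (47, 15.1794)]  |A|=714.7223
4. ⊥bis P5·P2 via (19.255,3.535): [(20.2212, 19.4271) (19.0401, 0) (47, 0) (47, 15.1794)]  |A|=474.833
5. ⊥bis P5·P3 via (19.275,6.605): [(22.3787, 19.0849) (19.4956, 7.492) (19.0401, 0) (47, 0) (47, 15.1794)]  |A|=461.8338
6. ⊥bis P5·P4 via (35.115,8.79): [(19.5047, 7.5287) (19.4956, 7.492) (19.0401, 0) (47, 0) (47, 9.7503)]  |A|=239.3204
7. ⊥bis P5·P6 via (19.995,15.105): [(19.5047, 7.5287) (19.4956, 7.492) (19.0401, 0) (47, 0) (47, 9.7503)]  |A|=239.3204
8. ⊥bis P5·P7 via (37.15,19.29): [(19.5047, 7.5287) (19.4956, 7.492) (19.0401, 0) (47, 0) (47, 9.7503)]  |A|=239.3204
9. ⊥bis P5·P8 via (25.255,6.535): [(25.8351, 8.0402) (22.7362, 0) (47, 0) (47, 9.7503)]  |A|=200.7247
10. canonical 4-gon: [(25.8351, 8.0402) (22.7362, 0) (47, 0) (47, 9.7503)]
11. shoelace: 200.7247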